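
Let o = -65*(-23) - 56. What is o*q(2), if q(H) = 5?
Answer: 7195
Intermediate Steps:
o = 1439 (o = 1495 - 56 = 1439)
o*q(2) = 1439*5 = 7195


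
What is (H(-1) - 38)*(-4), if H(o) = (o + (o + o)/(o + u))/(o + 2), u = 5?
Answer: 158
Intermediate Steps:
H(o) = (o + 2*o/(5 + o))/(2 + o) (H(o) = (o + (o + o)/(o + 5))/(o + 2) = (o + (2*o)/(5 + o))/(2 + o) = (o + 2*o/(5 + o))/(2 + o))
(H(-1) - 38)*(-4) = (-(7 - 1)/(10 + (-1)² + 7*(-1)) - 38)*(-4) = (-1*6/(10 + 1 - 7) - 38)*(-4) = (-1*6/4 - 38)*(-4) = (-1*¼*6 - 38)*(-4) = (-3/2 - 38)*(-4) = -79/2*(-4) = 158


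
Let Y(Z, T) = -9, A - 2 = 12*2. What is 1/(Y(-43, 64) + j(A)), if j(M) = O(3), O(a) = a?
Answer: -⅙ ≈ -0.16667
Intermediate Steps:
A = 26 (A = 2 + 12*2 = 2 + 24 = 26)
j(M) = 3
1/(Y(-43, 64) + j(A)) = 1/(-9 + 3) = 1/(-6) = -⅙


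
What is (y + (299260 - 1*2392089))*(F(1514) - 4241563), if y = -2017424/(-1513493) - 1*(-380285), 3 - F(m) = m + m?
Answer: 647155188910505152/89029 ≈ 7.2690e+12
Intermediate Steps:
F(m) = 3 - 2*m (F(m) = 3 - (m + m) = 3 - 2*m)
y = 33856511937/89029 (y = -2017424*(-1/1513493) + 380285 = 118672/89029 + 380285 = 33856511937/89029 ≈ 3.8029e+5)
(y + (299260 - 1*2392089))*(F(1514) - 4241563) = (33856511937/89029 + (299260 - 1*2392089))*((3 - 2*1514) - 4241563) = (33856511937/89029 + (299260 - 2392089))*((3 - 3028) - 4241563) = (33856511937/89029 - 2092829)*(-3025 - 4241563) = -152465961104/89029*(-4244588) = 647155188910505152/89029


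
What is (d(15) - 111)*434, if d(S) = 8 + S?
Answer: -38192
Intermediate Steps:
(d(15) - 111)*434 = ((8 + 15) - 111)*434 = (23 - 111)*434 = -88*434 = -38192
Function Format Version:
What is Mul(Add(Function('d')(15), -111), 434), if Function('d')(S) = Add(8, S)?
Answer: -38192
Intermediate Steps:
Mul(Add(Function('d')(15), -111), 434) = Mul(Add(Add(8, 15), -111), 434) = Mul(Add(23, -111), 434) = Mul(-88, 434) = -38192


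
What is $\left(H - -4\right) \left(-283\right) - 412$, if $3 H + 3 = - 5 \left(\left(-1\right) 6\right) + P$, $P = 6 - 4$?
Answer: $- \frac{12839}{3} \approx -4279.7$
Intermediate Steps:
$P = 2$ ($P = 6 - 4 = 2$)
$H = \frac{29}{3}$ ($H = -1 + \frac{- 5 \left(\left(-1\right) 6\right) + 2}{3} = -1 + \frac{\left(-5\right) \left(-6\right) + 2}{3} = -1 + \frac{30 + 2}{3} = -1 + \frac{1}{3} \cdot 32 = -1 + \frac{32}{3} = \frac{29}{3} \approx 9.6667$)
$\left(H - -4\right) \left(-283\right) - 412 = \left(\frac{29}{3} - -4\right) \left(-283\right) - 412 = \left(\frac{29}{3} + 4\right) \left(-283\right) - 412 = \frac{41}{3} \left(-283\right) - 412 = - \frac{11603}{3} - 412 = - \frac{12839}{3}$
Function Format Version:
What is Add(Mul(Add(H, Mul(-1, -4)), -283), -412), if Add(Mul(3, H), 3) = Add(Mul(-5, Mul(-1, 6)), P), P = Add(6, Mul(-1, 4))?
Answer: Rational(-12839, 3) ≈ -4279.7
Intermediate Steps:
P = 2 (P = Add(6, -4) = 2)
H = Rational(29, 3) (H = Add(-1, Mul(Rational(1, 3), Add(Mul(-5, Mul(-1, 6)), 2))) = Add(-1, Mul(Rational(1, 3), Add(Mul(-5, -6), 2))) = Add(-1, Mul(Rational(1, 3), Add(30, 2))) = Add(-1, Mul(Rational(1, 3), 32)) = Add(-1, Rational(32, 3)) = Rational(29, 3) ≈ 9.6667)
Add(Mul(Add(H, Mul(-1, -4)), -283), -412) = Add(Mul(Add(Rational(29, 3), Mul(-1, -4)), -283), -412) = Add(Mul(Add(Rational(29, 3), 4), -283), -412) = Add(Mul(Rational(41, 3), -283), -412) = Add(Rational(-11603, 3), -412) = Rational(-12839, 3)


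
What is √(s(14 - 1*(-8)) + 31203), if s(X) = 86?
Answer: √31289 ≈ 176.89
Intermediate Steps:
√(s(14 - 1*(-8)) + 31203) = √(86 + 31203) = √31289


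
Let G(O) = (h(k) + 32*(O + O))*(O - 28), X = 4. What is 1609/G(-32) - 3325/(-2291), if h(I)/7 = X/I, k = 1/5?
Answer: 384332219/262273680 ≈ 1.4654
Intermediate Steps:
k = ⅕ ≈ 0.20000
h(I) = 28/I (h(I) = 7*(4/I) = 28/I)
G(O) = (-28 + O)*(140 + 64*O) (G(O) = (28/(⅕) + 32*(O + O))*(O - 28) = (28*5 + 32*(2*O))*(-28 + O) = (140 + 64*O)*(-28 + O) = (-28 + O)*(140 + 64*O))
1609/G(-32) - 3325/(-2291) = 1609/(-3920 - 1652*(-32) + 64*(-32)²) - 3325/(-2291) = 1609/(-3920 + 52864 + 64*1024) - 3325*(-1/2291) = 1609/(-3920 + 52864 + 65536) + 3325/2291 = 1609/114480 + 3325/2291 = 384332219/262273680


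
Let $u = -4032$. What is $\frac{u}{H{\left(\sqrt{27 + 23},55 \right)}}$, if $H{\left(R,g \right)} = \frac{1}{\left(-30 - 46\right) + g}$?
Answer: $84672$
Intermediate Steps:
$H{\left(R,g \right)} = \frac{1}{-76 + g}$ ($H{\left(R,g \right)} = \frac{1}{\left(-30 - 46\right) + g} = \frac{1}{-76 + g}$)
$\frac{u}{H{\left(\sqrt{27 + 23},55 \right)}} = - \frac{4032}{\frac{1}{-76 + 55}} = - \frac{4032}{\frac{1}{-21}} = - \frac{4032}{- \frac{1}{21}} = \left(-4032\right) \left(-21\right) = 84672$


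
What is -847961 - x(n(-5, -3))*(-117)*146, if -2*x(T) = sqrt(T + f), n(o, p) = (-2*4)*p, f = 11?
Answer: -847961 - 8541*sqrt(35) ≈ -8.9849e+5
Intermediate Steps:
n(o, p) = -8*p
x(T) = -sqrt(11 + T)/2 (x(T) = -sqrt(T + 11)/2 = -sqrt(11 + T)/2)
-847961 - x(n(-5, -3))*(-117)*146 = -847961 - -sqrt(11 - 8*(-3))/2*(-117)*146 = -847961 - -sqrt(11 + 24)/2*(-117)*146 = -847961 - -sqrt(35)/2*(-117)*146 = -847961 - 117*sqrt(35)/2*146 = -847961 - 8541*sqrt(35)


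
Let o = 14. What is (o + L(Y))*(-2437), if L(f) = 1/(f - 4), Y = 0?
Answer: -134035/4 ≈ -33509.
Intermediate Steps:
L(f) = 1/(-4 + f)
(o + L(Y))*(-2437) = (14 + 1/(-4 + 0))*(-2437) = (14 + 1/(-4))*(-2437) = (14 - 1/4)*(-2437) = (55/4)*(-2437) = -134035/4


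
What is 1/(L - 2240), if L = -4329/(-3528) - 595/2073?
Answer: -812616/1819495967 ≈ -0.00044662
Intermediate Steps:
L = 763873/812616 (L = -4329*(-1/3528) - 595*1/2073 = 481/392 - 595/2073 = 763873/812616 ≈ 0.94002)
1/(L - 2240) = 1/(763873/812616 - 2240) = 1/(-1819495967/812616) = -812616/1819495967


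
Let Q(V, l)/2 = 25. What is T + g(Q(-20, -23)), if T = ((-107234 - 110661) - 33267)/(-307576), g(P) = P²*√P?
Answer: 125581/153788 + 12500*√2 ≈ 17679.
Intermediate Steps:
Q(V, l) = 50 (Q(V, l) = 2*25 = 50)
g(P) = P^(5/2)
T = 125581/153788 (T = (-217895 - 33267)*(-1/307576) = -251162*(-1/307576) = 125581/153788 ≈ 0.81659)
T + g(Q(-20, -23)) = 125581/153788 + 50^(5/2) = 125581/153788 + 12500*√2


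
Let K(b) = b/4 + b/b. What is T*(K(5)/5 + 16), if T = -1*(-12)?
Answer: 987/5 ≈ 197.40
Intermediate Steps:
K(b) = 1 + b/4 (K(b) = b*(¼) + 1 = b/4 + 1 = 1 + b/4)
T = 12
T*(K(5)/5 + 16) = 12*((1 + (¼)*5)/5 + 16) = 12*((1 + 5/4)*(⅕) + 16) = 12*((9/4)*(⅕) + 16) = 12*(9/20 + 16) = 12*(329/20) = 987/5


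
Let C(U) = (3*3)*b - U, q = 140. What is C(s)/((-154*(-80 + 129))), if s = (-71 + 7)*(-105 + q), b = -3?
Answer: -2213/7546 ≈ -0.29327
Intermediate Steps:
s = -2240 (s = (-71 + 7)*(-105 + 140) = -64*35 = -2240)
C(U) = -27 - U (C(U) = (3*3)*(-3) - U = 9*(-3) - U = -27 - U)
C(s)/((-154*(-80 + 129))) = (-27 - 1*(-2240))/((-154*(-80 + 129))) = (-27 + 2240)/((-154*49)) = 2213/(-7546) = 2213*(-1/7546) = -2213/7546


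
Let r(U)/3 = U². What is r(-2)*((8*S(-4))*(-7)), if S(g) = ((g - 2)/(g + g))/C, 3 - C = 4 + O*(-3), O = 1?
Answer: -252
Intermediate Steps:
C = 2 (C = 3 - (4 + 1*(-3)) = 3 - (4 - 3) = 3 - 1*1 = 3 - 1 = 2)
r(U) = 3*U²
S(g) = (-2 + g)/(4*g) (S(g) = ((g - 2)/(g + g))/2 = ((-2 + g)/((2*g)))*(½) = ((-2 + g)*(1/(2*g)))*(½) = ((-2 + g)/(2*g))*(½) = (-2 + g)/(4*g))
r(-2)*((8*S(-4))*(-7)) = (3*(-2)²)*((8*((¼)*(-2 - 4)/(-4)))*(-7)) = (3*4)*((8*((¼)*(-¼)*(-6)))*(-7)) = 12*((8*(3/8))*(-7)) = 12*(3*(-7)) = 12*(-21) = -252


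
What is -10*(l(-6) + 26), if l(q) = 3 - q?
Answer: -350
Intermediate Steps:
-10*(l(-6) + 26) = -10*((3 - 1*(-6)) + 26) = -10*((3 + 6) + 26) = -10*(9 + 26) = -10*35 = -350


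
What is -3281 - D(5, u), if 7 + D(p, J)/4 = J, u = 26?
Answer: -3357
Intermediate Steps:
D(p, J) = -28 + 4*J
-3281 - D(5, u) = -3281 - (-28 + 4*26) = -3281 - (-28 + 104) = -3281 - 1*76 = -3281 - 76 = -3357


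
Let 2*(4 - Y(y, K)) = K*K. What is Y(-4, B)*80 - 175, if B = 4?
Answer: -495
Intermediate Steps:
Y(y, K) = 4 - K**2/2 (Y(y, K) = 4 - K*K/2 = 4 - K**2/2)
Y(-4, B)*80 - 175 = (4 - 1/2*4**2)*80 - 175 = (4 - 1/2*16)*80 - 175 = (4 - 8)*80 - 175 = -4*80 - 175 = -320 - 175 = -495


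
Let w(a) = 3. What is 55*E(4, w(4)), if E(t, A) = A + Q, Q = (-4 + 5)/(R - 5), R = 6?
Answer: 220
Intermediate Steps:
Q = 1 (Q = (-4 + 5)/(6 - 5) = 1/1 = 1*1 = 1)
E(t, A) = 1 + A (E(t, A) = A + 1 = 1 + A)
55*E(4, w(4)) = 55*(1 + 3) = 55*4 = 220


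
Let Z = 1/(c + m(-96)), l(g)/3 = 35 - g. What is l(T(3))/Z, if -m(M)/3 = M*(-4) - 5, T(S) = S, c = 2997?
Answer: 178560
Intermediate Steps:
l(g) = 105 - 3*g (l(g) = 3*(35 - g) = 105 - 3*g)
m(M) = 15 + 12*M (m(M) = -3*(M*(-4) - 5) = -3*(-4*M - 5) = -3*(-5 - 4*M) = 15 + 12*M)
Z = 1/1860 (Z = 1/(2997 + (15 + 12*(-96))) = 1/(2997 + (15 - 1152)) = 1/(2997 - 1137) = 1/1860 ≈ 0.00053763)
l(T(3))/Z = (105 - 3*3)/(1/1860) = (105 - 9)*1860 = 96*1860 = 178560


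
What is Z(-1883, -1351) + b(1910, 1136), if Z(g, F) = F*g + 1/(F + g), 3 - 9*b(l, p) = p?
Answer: 24680016589/9702 ≈ 2.5438e+6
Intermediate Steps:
b(l, p) = ⅓ - p/9
Z(g, F) = 1/(F + g) + F*g
Z(-1883, -1351) + b(1910, 1136) = (1 - 1351*(-1883)² - 1883*(-1351)²)/(-1351 - 1883) + (⅓ - ⅑*1136) = (1 - 1351*3545689 - 1883*1825201)/(-3234) + (⅓ - 1136/9) = -(1 - 4790225839 - 3436853483)/3234 - 1133/9 = -1/3234*(-8227079321) - 1133/9 = 8227079321/3234 - 1133/9 = 24680016589/9702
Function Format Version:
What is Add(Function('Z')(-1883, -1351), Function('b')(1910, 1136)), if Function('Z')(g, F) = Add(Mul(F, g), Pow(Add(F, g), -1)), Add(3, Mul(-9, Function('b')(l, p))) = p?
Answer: Rational(24680016589, 9702) ≈ 2.5438e+6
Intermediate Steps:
Function('b')(l, p) = Add(Rational(1, 3), Mul(Rational(-1, 9), p))
Function('Z')(g, F) = Add(Pow(Add(F, g), -1), Mul(F, g))
Add(Function('Z')(-1883, -1351), Function('b')(1910, 1136)) = Add(Mul(Pow(Add(-1351, -1883), -1), Add(1, Mul(-1351, Pow(-1883, 2)), Mul(-1883, Pow(-1351, 2)))), Add(Rational(1, 3), Mul(Rational(-1, 9), 1136))) = Add(Mul(Pow(-3234, -1), Add(1, Mul(-1351, 3545689), Mul(-1883, 1825201))), Add(Rational(1, 3), Rational(-1136, 9))) = Add(Mul(Rational(-1, 3234), Add(1, -4790225839, -3436853483)), Rational(-1133, 9)) = Add(Mul(Rational(-1, 3234), -8227079321), Rational(-1133, 9)) = Add(Rational(8227079321, 3234), Rational(-1133, 9)) = Rational(24680016589, 9702)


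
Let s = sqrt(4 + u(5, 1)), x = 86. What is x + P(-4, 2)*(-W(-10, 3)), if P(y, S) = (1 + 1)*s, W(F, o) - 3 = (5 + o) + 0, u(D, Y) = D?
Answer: 20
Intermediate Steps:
W(F, o) = 8 + o (W(F, o) = 3 + ((5 + o) + 0) = 3 + (5 + o) = 8 + o)
s = 3 (s = sqrt(4 + 5) = sqrt(9) = 3)
P(y, S) = 6 (P(y, S) = (1 + 1)*3 = 2*3 = 6)
x + P(-4, 2)*(-W(-10, 3)) = 86 + 6*(-(8 + 3)) = 86 + 6*(-1*11) = 86 + 6*(-11) = 86 - 66 = 20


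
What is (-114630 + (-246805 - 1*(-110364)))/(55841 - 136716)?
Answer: 251071/80875 ≈ 3.1044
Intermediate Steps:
(-114630 + (-246805 - 1*(-110364)))/(55841 - 136716) = (-114630 + (-246805 + 110364))/(-80875) = (-114630 - 136441)*(-1/80875) = -251071*(-1/80875) = 251071/80875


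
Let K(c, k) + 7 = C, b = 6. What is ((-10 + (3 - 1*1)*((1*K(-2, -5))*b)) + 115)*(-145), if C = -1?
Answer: -1305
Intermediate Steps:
K(c, k) = -8 (K(c, k) = -7 - 1 = -8)
((-10 + (3 - 1*1)*((1*K(-2, -5))*b)) + 115)*(-145) = ((-10 + (3 - 1*1)*((1*(-8))*6)) + 115)*(-145) = ((-10 + (3 - 1)*(-8*6)) + 115)*(-145) = ((-10 + 2*(-48)) + 115)*(-145) = ((-10 - 96) + 115)*(-145) = (-106 + 115)*(-145) = 9*(-145) = -1305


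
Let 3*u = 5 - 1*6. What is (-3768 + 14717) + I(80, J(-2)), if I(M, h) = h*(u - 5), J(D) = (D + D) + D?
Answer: 10981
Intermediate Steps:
u = -⅓ (u = (5 - 1*6)/3 = (5 - 6)/3 = (⅓)*(-1) = -⅓ ≈ -0.33333)
J(D) = 3*D (J(D) = 2*D + D = 3*D)
I(M, h) = -16*h/3 (I(M, h) = h*(-⅓ - 5) = h*(-16/3) = -16*h/3)
(-3768 + 14717) + I(80, J(-2)) = (-3768 + 14717) - 16*(-2) = 10949 - 16/3*(-6) = 10949 + 32 = 10981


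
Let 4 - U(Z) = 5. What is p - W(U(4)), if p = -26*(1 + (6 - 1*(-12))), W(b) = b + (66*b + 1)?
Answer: -428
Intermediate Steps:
U(Z) = -1 (U(Z) = 4 - 1*5 = 4 - 5 = -1)
W(b) = 1 + 67*b (W(b) = b + (1 + 66*b) = 1 + 67*b)
p = -494 (p = -26*(1 + (6 + 12)) = -26*(1 + 18) = -26*19 = -494)
p - W(U(4)) = -494 - (1 + 67*(-1)) = -494 - (1 - 67) = -494 - 1*(-66) = -494 + 66 = -428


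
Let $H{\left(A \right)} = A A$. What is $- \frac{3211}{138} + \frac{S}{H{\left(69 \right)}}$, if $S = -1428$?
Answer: $- \frac{24935}{1058} \approx -23.568$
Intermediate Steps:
$H{\left(A \right)} = A^{2}$
$- \frac{3211}{138} + \frac{S}{H{\left(69 \right)}} = - \frac{3211}{138} - \frac{1428}{69^{2}} = \left(-3211\right) \frac{1}{138} - \frac{1428}{4761} = - \frac{3211}{138} - \frac{476}{1587} = - \frac{24935}{1058}$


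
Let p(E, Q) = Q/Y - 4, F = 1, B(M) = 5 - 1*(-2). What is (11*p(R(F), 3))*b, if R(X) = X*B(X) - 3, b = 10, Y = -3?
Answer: -550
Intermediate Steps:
B(M) = 7 (B(M) = 5 + 2 = 7)
R(X) = -3 + 7*X (R(X) = X*7 - 3 = 7*X - 3 = -3 + 7*X)
p(E, Q) = -4 - Q/3 (p(E, Q) = Q/(-3) - 4 = -Q/3 - 4 = -4 - Q/3)
(11*p(R(F), 3))*b = (11*(-4 - 1/3*3))*10 = (11*(-4 - 1))*10 = (11*(-5))*10 = -55*10 = -550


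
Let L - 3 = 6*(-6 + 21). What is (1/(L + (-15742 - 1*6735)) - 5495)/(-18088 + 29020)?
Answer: -41000027/81567296 ≈ -0.50265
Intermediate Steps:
L = 93 (L = 3 + 6*(-6 + 21) = 3 + 6*15 = 3 + 90 = 93)
(1/(L + (-15742 - 1*6735)) - 5495)/(-18088 + 29020) = (1/(93 + (-15742 - 1*6735)) - 5495)/(-18088 + 29020) = (1/(93 + (-15742 - 6735)) - 5495)/10932 = (1/(93 - 22477) - 5495)*(1/10932) = (1/(-22384) - 5495)*(1/10932) = (-1/22384 - 5495)*(1/10932) = -123000081/22384*1/10932 = -41000027/81567296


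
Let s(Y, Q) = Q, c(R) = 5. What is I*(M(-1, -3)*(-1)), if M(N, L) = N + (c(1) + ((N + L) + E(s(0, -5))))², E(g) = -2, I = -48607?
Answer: 0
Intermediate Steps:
M(N, L) = N + (3 + L + N)² (M(N, L) = N + (5 + ((N + L) - 2))² = N + (5 + ((L + N) - 2))² = N + (5 + (-2 + L + N))² = N + (3 + L + N)²)
I*(M(-1, -3)*(-1)) = -48607*(-1 + (3 - 3 - 1)²)*(-1) = -48607*(-1 + (-1)²)*(-1) = -48607*(-1 + 1)*(-1) = -0*(-1) = -48607*0 = 0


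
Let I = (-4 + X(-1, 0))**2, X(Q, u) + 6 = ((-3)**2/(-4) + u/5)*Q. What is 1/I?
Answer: 16/961 ≈ 0.016649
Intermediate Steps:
X(Q, u) = -6 + Q*(-9/4 + u/5) (X(Q, u) = -6 + ((-3)**2/(-4) + u/5)*Q = -6 + (9*(-1/4) + u*(1/5))*Q = -6 + (-9/4 + u/5)*Q = -6 + Q*(-9/4 + u/5))
I = 961/16 (I = (-4 + (-6 - 9/4*(-1) + (1/5)*(-1)*0))**2 = (-4 + (-6 + 9/4 + 0))**2 = (-4 - 15/4)**2 = (-31/4)**2 = 961/16 ≈ 60.063)
1/I = 1/(961/16) = 16/961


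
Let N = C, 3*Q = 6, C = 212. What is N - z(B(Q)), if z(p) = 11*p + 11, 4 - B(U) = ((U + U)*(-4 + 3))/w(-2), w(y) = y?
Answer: 179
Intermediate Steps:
Q = 2 (Q = (1/3)*6 = 2)
B(U) = 4 - U (B(U) = 4 - (U + U)*(-4 + 3)/(-2) = 4 - (2*U)*(-1)*(-1)/2 = 4 - (-2*U)*(-1)/2 = 4 - U)
N = 212
z(p) = 11 + 11*p
N - z(B(Q)) = 212 - (11 + 11*(4 - 1*2)) = 212 - (11 + 11*(4 - 2)) = 212 - (11 + 11*2) = 212 - (11 + 22) = 212 - 1*33 = 212 - 33 = 179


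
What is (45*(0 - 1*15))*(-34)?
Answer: 22950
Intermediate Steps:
(45*(0 - 1*15))*(-34) = (45*(0 - 15))*(-34) = (45*(-15))*(-34) = -675*(-34) = 22950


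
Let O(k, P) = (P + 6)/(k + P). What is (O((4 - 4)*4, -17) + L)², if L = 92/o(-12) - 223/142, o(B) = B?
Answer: 3869959681/52446564 ≈ 73.789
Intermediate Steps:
O(k, P) = (6 + P)/(P + k)
L = -3935/426 (L = 92/(-12) - 223/142 = 92*(-1/12) - 223*1/142 = -23/3 - 223/142 = -3935/426 ≈ -9.2371)
(O((4 - 4)*4, -17) + L)² = ((6 - 17)/(-17 + (4 - 4)*4) - 3935/426)² = (-11/(-17 + 0*4) - 3935/426)² = (-11/(-17 + 0) - 3935/426)² = (-11/(-17) - 3935/426)² = (-1/17*(-11) - 3935/426)² = (11/17 - 3935/426)² = (-62209/7242)² = 3869959681/52446564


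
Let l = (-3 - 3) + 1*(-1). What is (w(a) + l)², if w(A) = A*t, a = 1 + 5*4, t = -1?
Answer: 784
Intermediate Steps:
l = -7 (l = -6 - 1 = -7)
a = 21 (a = 1 + 20 = 21)
w(A) = -A (w(A) = A*(-1) = -A)
(w(a) + l)² = (-1*21 - 7)² = (-21 - 7)² = (-28)² = 784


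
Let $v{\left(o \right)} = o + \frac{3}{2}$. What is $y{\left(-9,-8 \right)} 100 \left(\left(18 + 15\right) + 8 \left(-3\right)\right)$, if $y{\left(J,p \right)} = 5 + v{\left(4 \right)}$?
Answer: $9450$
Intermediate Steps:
$v{\left(o \right)} = \frac{3}{2} + o$ ($v{\left(o \right)} = o + 3 \cdot \frac{1}{2} = o + \frac{3}{2} = \frac{3}{2} + o$)
$y{\left(J,p \right)} = \frac{21}{2}$ ($y{\left(J,p \right)} = 5 + \left(\frac{3}{2} + 4\right) = 5 + \frac{11}{2} = \frac{21}{2}$)
$y{\left(-9,-8 \right)} 100 \left(\left(18 + 15\right) + 8 \left(-3\right)\right) = \frac{21}{2} \cdot 100 \left(\left(18 + 15\right) + 8 \left(-3\right)\right) = 1050 \left(33 - 24\right) = 1050 \cdot 9 = 9450$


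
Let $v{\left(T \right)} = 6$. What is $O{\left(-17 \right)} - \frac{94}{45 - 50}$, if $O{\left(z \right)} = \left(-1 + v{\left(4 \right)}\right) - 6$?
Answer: $\frac{89}{5} \approx 17.8$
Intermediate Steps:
$O{\left(z \right)} = -1$ ($O{\left(z \right)} = \left(-1 + 6\right) - 6 = 5 - 6 = -1$)
$O{\left(-17 \right)} - \frac{94}{45 - 50} = -1 - \frac{94}{45 - 50} = -1 - \frac{94}{-5} = -1 - - \frac{94}{5} = -1 + \frac{94}{5} = \frac{89}{5}$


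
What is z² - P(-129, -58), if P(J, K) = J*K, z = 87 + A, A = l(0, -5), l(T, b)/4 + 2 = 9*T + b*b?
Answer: 24559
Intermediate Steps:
l(T, b) = -8 + 4*b² + 36*T (l(T, b) = -8 + 4*(9*T + b*b) = -8 + 4*(9*T + b²) = -8 + 4*(b² + 9*T) = -8 + (4*b² + 36*T) = -8 + 4*b² + 36*T)
A = 92 (A = -8 + 4*(-5)² + 36*0 = -8 + 4*25 + 0 = -8 + 100 + 0 = 92)
z = 179 (z = 87 + 92 = 179)
z² - P(-129, -58) = 179² - (-129)*(-58) = 32041 - 1*7482 = 32041 - 7482 = 24559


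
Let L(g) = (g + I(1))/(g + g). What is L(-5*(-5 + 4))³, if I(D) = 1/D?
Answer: 27/125 ≈ 0.21600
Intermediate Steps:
L(g) = (1 + g)/(2*g) (L(g) = (g + 1/1)/(g + g) = (g + 1)/((2*g)) = (1 + g)*(1/(2*g)) = (1 + g)/(2*g))
L(-5*(-5 + 4))³ = ((1 - 5*(-5 + 4))/(2*((-5*(-5 + 4)))))³ = ((1 - 5*(-1))/(2*((-5*(-1)))))³ = ((½)*(1 + 5)/5)³ = ((½)*(⅕)*6)³ = (⅗)³ = 27/125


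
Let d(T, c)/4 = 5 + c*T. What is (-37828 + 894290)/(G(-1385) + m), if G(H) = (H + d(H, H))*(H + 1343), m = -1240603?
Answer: -856462/323445073 ≈ -0.0026479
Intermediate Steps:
d(T, c) = 20 + 4*T*c (d(T, c) = 4*(5 + c*T) = 4*(5 + T*c) = 20 + 4*T*c)
G(H) = (1343 + H)*(20 + H + 4*H**2) (G(H) = (H + (20 + 4*H*H))*(H + 1343) = (H + (20 + 4*H**2))*(1343 + H) = (20 + H + 4*H**2)*(1343 + H) = (1343 + H)*(20 + H + 4*H**2))
(-37828 + 894290)/(G(-1385) + m) = (-37828 + 894290)/((26860 + 4*(-1385)**3 + 1363*(-1385) + 5373*(-1385)**2) - 1240603) = 856462/((26860 + 4*(-2656741625) - 1887755 + 5373*1918225) - 1240603) = 856462/((26860 - 10626966500 - 1887755 + 10306622925) - 1240603) = 856462/(-322204470 - 1240603) = 856462/(-323445073) = 856462*(-1/323445073) = -856462/323445073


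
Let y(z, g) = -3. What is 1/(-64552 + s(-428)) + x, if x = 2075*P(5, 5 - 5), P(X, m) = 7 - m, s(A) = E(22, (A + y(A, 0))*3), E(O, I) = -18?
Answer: 937879249/64570 ≈ 14525.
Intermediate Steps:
s(A) = -18
x = 14525 (x = 2075*(7 - (5 - 5)) = 2075*(7 - 1*0) = 2075*(7 + 0) = 2075*7 = 14525)
1/(-64552 + s(-428)) + x = 1/(-64552 - 18) + 14525 = 1/(-64570) + 14525 = -1/64570 + 14525 = 937879249/64570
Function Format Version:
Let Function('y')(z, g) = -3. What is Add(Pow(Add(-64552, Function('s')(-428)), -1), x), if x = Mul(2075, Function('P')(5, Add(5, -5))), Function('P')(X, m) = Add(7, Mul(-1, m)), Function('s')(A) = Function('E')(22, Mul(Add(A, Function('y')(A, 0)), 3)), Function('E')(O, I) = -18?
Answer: Rational(937879249, 64570) ≈ 14525.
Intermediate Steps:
Function('s')(A) = -18
x = 14525 (x = Mul(2075, Add(7, Mul(-1, Add(5, -5)))) = Mul(2075, Add(7, Mul(-1, 0))) = Mul(2075, Add(7, 0)) = Mul(2075, 7) = 14525)
Add(Pow(Add(-64552, Function('s')(-428)), -1), x) = Add(Pow(Add(-64552, -18), -1), 14525) = Add(Pow(-64570, -1), 14525) = Add(Rational(-1, 64570), 14525) = Rational(937879249, 64570)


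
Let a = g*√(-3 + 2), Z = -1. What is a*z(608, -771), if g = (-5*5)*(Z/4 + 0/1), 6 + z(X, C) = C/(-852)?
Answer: -36175*I/1136 ≈ -31.844*I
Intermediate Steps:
z(X, C) = -6 - C/852 (z(X, C) = -6 + C/(-852) = -6 + C*(-1/852) = -6 - C/852)
g = 25/4 (g = (-5*5)*(-1/4 + 0/1) = -25*(-1*¼ + 0*1) = -25*(-¼ + 0) = -25*(-¼) = 25/4 ≈ 6.2500)
a = 25*I/4 (a = 25*√(-3 + 2)/4 = 25*√(-1)/4 = 25*I/4 ≈ 6.25*I)
a*z(608, -771) = (25*I/4)*(-6 - 1/852*(-771)) = (25*I/4)*(-6 + 257/284) = (25*I/4)*(-1447/284) = -36175*I/1136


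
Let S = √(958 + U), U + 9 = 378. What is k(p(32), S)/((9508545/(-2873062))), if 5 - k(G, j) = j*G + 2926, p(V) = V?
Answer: 364878874/413415 + 91937984*√1327/9508545 ≈ 1234.8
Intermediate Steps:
U = 369 (U = -9 + 378 = 369)
S = √1327 (S = √(958 + 369) = √1327 ≈ 36.428)
k(G, j) = -2921 - G*j (k(G, j) = 5 - (j*G + 2926) = 5 - (G*j + 2926) = 5 - (2926 + G*j) = 5 + (-2926 - G*j) = -2921 - G*j)
k(p(32), S)/((9508545/(-2873062))) = (-2921 - 1*32*√1327)/((9508545/(-2873062))) = (-2921 - 32*√1327)/((9508545*(-1/2873062))) = (-2921 - 32*√1327)/(-9508545/2873062) = (-2921 - 32*√1327)*(-2873062/9508545) = 364878874/413415 + 91937984*√1327/9508545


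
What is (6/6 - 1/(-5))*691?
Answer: 4146/5 ≈ 829.20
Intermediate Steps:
(6/6 - 1/(-5))*691 = (6*(⅙) - 1*(-⅕))*691 = (1 + ⅕)*691 = (6/5)*691 = 4146/5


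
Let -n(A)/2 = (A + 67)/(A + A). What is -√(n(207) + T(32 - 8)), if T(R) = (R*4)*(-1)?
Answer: -I*√463358/69 ≈ -9.8653*I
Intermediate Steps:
n(A) = -(67 + A)/A (n(A) = -2*(A + 67)/(A + A) = -2*(67 + A)/(2*A) = -2*(67 + A)*1/(2*A) = -(67 + A)/A)
T(R) = -4*R (T(R) = (4*R)*(-1) = -4*R)
-√(n(207) + T(32 - 8)) = -√((-67 - 1*207)/207 - 4*(32 - 8)) = -√((-67 - 207)/207 - 4*24) = -√((1/207)*(-274) - 96) = -√(-274/207 - 96) = -√(-20146/207) = -I*√463358/69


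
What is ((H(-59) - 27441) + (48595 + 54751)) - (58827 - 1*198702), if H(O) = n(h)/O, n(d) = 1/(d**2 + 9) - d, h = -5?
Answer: 432854509/2006 ≈ 2.1578e+5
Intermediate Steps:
n(d) = 1/(9 + d**2) - d
H(O) = 171/(34*O) (H(O) = ((1 - 1*(-5)**3 - 9*(-5))/(9 + (-5)**2))/O = ((1 - 1*(-125) + 45)/(9 + 25))/O = ((1 + 125 + 45)/34)/O = ((1/34)*171)/O = 171/(34*O))
((H(-59) - 27441) + (48595 + 54751)) - (58827 - 1*198702) = (((171/34)/(-59) - 27441) + (48595 + 54751)) - (58827 - 1*198702) = (((171/34)*(-1/59) - 27441) + 103346) - (58827 - 198702) = ((-171/2006 - 27441) + 103346) - 1*(-139875) = (-55046817/2006 + 103346) + 139875 = 152265259/2006 + 139875 = 432854509/2006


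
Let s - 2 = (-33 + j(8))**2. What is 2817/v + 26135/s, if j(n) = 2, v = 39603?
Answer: 345912392/12712563 ≈ 27.210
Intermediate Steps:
s = 963 (s = 2 + (-33 + 2)**2 = 2 + (-31)**2 = 2 + 961 = 963)
2817/v + 26135/s = 2817/39603 + 26135/963 = 2817*(1/39603) + 26135*(1/963) = 939/13201 + 26135/963 = 345912392/12712563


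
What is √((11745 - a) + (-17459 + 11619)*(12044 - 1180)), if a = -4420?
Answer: I*√63429595 ≈ 7964.3*I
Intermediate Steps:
√((11745 - a) + (-17459 + 11619)*(12044 - 1180)) = √((11745 - 1*(-4420)) + (-17459 + 11619)*(12044 - 1180)) = √((11745 + 4420) - 5840*10864) = √(16165 - 63445760) = √(-63429595) = I*√63429595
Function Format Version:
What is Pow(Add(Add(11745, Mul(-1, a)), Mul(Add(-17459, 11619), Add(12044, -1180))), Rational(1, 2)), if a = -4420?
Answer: Mul(I, Pow(63429595, Rational(1, 2))) ≈ Mul(7964.3, I)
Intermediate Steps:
Pow(Add(Add(11745, Mul(-1, a)), Mul(Add(-17459, 11619), Add(12044, -1180))), Rational(1, 2)) = Pow(Add(Add(11745, Mul(-1, -4420)), Mul(Add(-17459, 11619), Add(12044, -1180))), Rational(1, 2)) = Pow(Add(Add(11745, 4420), Mul(-5840, 10864)), Rational(1, 2)) = Pow(Add(16165, -63445760), Rational(1, 2)) = Pow(-63429595, Rational(1, 2)) = Mul(I, Pow(63429595, Rational(1, 2)))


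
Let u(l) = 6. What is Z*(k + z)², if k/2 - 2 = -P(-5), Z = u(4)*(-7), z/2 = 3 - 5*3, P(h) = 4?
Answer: -32928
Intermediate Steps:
z = -24 (z = 2*(3 - 5*3) = 2*(3 - 15) = 2*(-12) = -24)
Z = -42 (Z = 6*(-7) = -42)
k = -4 (k = 4 + 2*(-1*4) = 4 + 2*(-4) = 4 - 8 = -4)
Z*(k + z)² = -42*(-4 - 24)² = -42*(-28)² = -42*784 = -32928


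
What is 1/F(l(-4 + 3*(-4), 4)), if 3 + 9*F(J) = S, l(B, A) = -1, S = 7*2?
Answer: 9/11 ≈ 0.81818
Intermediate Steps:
S = 14
F(J) = 11/9 (F(J) = -⅓ + (⅑)*14 = -⅓ + 14/9 = 11/9)
1/F(l(-4 + 3*(-4), 4)) = 1/(11/9) = 9/11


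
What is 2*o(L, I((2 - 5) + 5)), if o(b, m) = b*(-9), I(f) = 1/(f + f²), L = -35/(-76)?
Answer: -315/38 ≈ -8.2895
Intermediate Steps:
L = 35/76 (L = -35*(-1/76) = 35/76 ≈ 0.46053)
o(b, m) = -9*b
2*o(L, I((2 - 5) + 5)) = 2*(-9*35/76) = 2*(-315/76) = -315/38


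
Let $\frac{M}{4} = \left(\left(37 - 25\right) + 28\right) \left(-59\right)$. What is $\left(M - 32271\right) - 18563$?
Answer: $-60274$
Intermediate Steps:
$M = -9440$ ($M = 4 \left(\left(37 - 25\right) + 28\right) \left(-59\right) = 4 \left(12 + 28\right) \left(-59\right) = 4 \cdot 40 \left(-59\right) = 4 \left(-2360\right) = -9440$)
$\left(M - 32271\right) - 18563 = \left(-9440 - 32271\right) - 18563 = -41711 - 18563 = -60274$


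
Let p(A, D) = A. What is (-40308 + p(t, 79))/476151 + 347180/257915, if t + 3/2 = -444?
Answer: 20639888697/16374198022 ≈ 1.2605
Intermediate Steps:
t = -891/2 (t = -3/2 - 444 = -891/2 ≈ -445.50)
(-40308 + p(t, 79))/476151 + 347180/257915 = (-40308 - 891/2)/476151 + 347180/257915 = -81507/2*1/476151 + 347180*(1/257915) = -27169/317434 + 69436/51583 = 20639888697/16374198022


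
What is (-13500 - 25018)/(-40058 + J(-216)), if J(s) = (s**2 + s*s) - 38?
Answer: -19259/26608 ≈ -0.72380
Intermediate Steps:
J(s) = -38 + 2*s**2 (J(s) = (s**2 + s**2) - 38 = 2*s**2 - 38 = -38 + 2*s**2)
(-13500 - 25018)/(-40058 + J(-216)) = (-13500 - 25018)/(-40058 + (-38 + 2*(-216)**2)) = -38518/(-40058 + (-38 + 2*46656)) = -38518/(-40058 + (-38 + 93312)) = -38518/(-40058 + 93274) = -38518/53216 = -38518*1/53216 = -19259/26608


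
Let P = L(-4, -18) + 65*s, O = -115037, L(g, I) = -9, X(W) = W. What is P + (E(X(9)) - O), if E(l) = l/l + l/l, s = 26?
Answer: 116720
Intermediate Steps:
E(l) = 2 (E(l) = 1 + 1 = 2)
P = 1681 (P = -9 + 65*26 = -9 + 1690 = 1681)
P + (E(X(9)) - O) = 1681 + (2 - 1*(-115037)) = 1681 + (2 + 115037) = 1681 + 115039 = 116720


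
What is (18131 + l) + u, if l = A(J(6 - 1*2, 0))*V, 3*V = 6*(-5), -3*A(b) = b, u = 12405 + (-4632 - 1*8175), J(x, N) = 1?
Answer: 53197/3 ≈ 17732.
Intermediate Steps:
u = -402 (u = 12405 + (-4632 - 8175) = 12405 - 12807 = -402)
A(b) = -b/3
V = -10 (V = (6*(-5))/3 = (⅓)*(-30) = -10)
l = 10/3 (l = -⅓*1*(-10) = -⅓*(-10) = 10/3 ≈ 3.3333)
(18131 + l) + u = (18131 + 10/3) - 402 = 54403/3 - 402 = 53197/3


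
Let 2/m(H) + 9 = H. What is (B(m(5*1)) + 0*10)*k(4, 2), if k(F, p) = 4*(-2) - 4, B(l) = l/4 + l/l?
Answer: -21/2 ≈ -10.500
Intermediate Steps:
m(H) = 2/(-9 + H)
B(l) = 1 + l/4 (B(l) = l*(1/4) + 1 = l/4 + 1 = 1 + l/4)
k(F, p) = -12 (k(F, p) = -8 - 4 = -12)
(B(m(5*1)) + 0*10)*k(4, 2) = ((1 + (2/(-9 + 5*1))/4) + 0*10)*(-12) = ((1 + (2/(-9 + 5))/4) + 0)*(-12) = ((1 + (2/(-4))/4) + 0)*(-12) = ((1 + (2*(-1/4))/4) + 0)*(-12) = ((1 + (1/4)*(-1/2)) + 0)*(-12) = ((1 - 1/8) + 0)*(-12) = (7/8 + 0)*(-12) = (7/8)*(-12) = -21/2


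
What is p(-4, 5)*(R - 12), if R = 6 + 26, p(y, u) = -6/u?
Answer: -24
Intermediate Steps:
R = 32
p(-4, 5)*(R - 12) = (-6/5)*(32 - 12) = -6*⅕*20 = -6/5*20 = -24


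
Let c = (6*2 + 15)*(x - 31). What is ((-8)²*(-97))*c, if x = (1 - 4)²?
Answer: 3687552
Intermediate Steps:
x = 9 (x = (-3)² = 9)
c = -594 (c = (6*2 + 15)*(9 - 31) = (12 + 15)*(-22) = 27*(-22) = -594)
((-8)²*(-97))*c = ((-8)²*(-97))*(-594) = (64*(-97))*(-594) = -6208*(-594) = 3687552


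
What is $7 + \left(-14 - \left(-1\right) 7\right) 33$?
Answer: $-224$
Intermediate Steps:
$7 + \left(-14 - \left(-1\right) 7\right) 33 = 7 + \left(-14 - -7\right) 33 = 7 + \left(-14 + 7\right) 33 = 7 - 231 = -224$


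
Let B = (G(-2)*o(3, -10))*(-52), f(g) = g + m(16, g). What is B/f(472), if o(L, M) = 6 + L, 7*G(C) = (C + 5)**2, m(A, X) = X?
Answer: -1053/1652 ≈ -0.63741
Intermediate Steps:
G(C) = (5 + C)**2/7 (G(C) = (C + 5)**2/7 = (5 + C)**2/7)
f(g) = 2*g (f(g) = g + g = 2*g)
B = -4212/7 (B = (((5 - 2)**2/7)*(6 + 3))*(-52) = (((1/7)*3**2)*9)*(-52) = (((1/7)*9)*9)*(-52) = ((9/7)*9)*(-52) = (81/7)*(-52) = -4212/7 ≈ -601.71)
B/f(472) = -4212/(7*(2*472)) = -4212/7/944 = -4212/7*1/944 = -1053/1652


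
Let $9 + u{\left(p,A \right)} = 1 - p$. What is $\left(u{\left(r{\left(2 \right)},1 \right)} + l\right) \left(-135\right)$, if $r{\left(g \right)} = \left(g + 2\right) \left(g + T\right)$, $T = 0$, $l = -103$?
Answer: $16065$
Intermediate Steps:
$r{\left(g \right)} = g \left(2 + g\right)$ ($r{\left(g \right)} = \left(g + 2\right) \left(g + 0\right) = \left(2 + g\right) g = g \left(2 + g\right)$)
$u{\left(p,A \right)} = -8 - p$ ($u{\left(p,A \right)} = -9 - \left(-1 + p\right) = -8 - p$)
$\left(u{\left(r{\left(2 \right)},1 \right)} + l\right) \left(-135\right) = \left(\left(-8 - 2 \left(2 + 2\right)\right) - 103\right) \left(-135\right) = \left(\left(-8 - 2 \cdot 4\right) - 103\right) \left(-135\right) = \left(\left(-8 - 8\right) - 103\right) \left(-135\right) = \left(-16 - 103\right) \left(-135\right) = \left(-119\right) \left(-135\right) = 16065$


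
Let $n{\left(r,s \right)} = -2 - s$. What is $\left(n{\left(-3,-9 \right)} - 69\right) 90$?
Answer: $-5580$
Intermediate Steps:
$\left(n{\left(-3,-9 \right)} - 69\right) 90 = \left(\left(-2 - -9\right) - 69\right) 90 = \left(\left(-2 + 9\right) - 69\right) 90 = \left(7 - 69\right) 90 = \left(-62\right) 90 = -5580$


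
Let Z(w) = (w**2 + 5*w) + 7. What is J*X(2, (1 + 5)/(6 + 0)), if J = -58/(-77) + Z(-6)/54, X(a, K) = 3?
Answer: 4133/1386 ≈ 2.9820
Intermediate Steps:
Z(w) = 7 + w**2 + 5*w
J = 4133/4158 (J = -58/(-77) + (7 + (-6)**2 + 5*(-6))/54 = -58*(-1/77) + (7 + 36 - 30)*(1/54) = 58/77 + 13*(1/54) = 58/77 + 13/54 = 4133/4158 ≈ 0.99399)
J*X(2, (1 + 5)/(6 + 0)) = (4133/4158)*3 = 4133/1386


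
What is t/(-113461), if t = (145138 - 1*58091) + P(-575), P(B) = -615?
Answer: -86432/113461 ≈ -0.76178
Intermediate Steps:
t = 86432 (t = (145138 - 1*58091) - 615 = (145138 - 58091) - 615 = 87047 - 615 = 86432)
t/(-113461) = 86432/(-113461) = 86432*(-1/113461) = -86432/113461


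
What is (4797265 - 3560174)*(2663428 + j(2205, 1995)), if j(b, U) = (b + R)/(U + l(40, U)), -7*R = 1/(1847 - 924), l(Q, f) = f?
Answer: 2235279003221275568/678405 ≈ 3.2949e+12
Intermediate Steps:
R = -1/6461 (R = -1/(7*(1847 - 924)) = -⅐/923 = -⅐*1/923 = -1/6461 ≈ -0.00015477)
j(b, U) = (-1/6461 + b)/(2*U) (j(b, U) = (b - 1/6461)/(U + U) = (-1/6461 + b)/((2*U)) = (-1/6461 + b)*(1/(2*U)) = (-1/6461 + b)/(2*U))
(4797265 - 3560174)*(2663428 + j(2205, 1995)) = (4797265 - 3560174)*(2663428 + (1/12922)*(-1 + 6461*2205)/1995) = 1237091*(2663428 + (1/12922)*(1/1995)*(-1 + 14246505)) = 1237091*(2663428 + (1/12922)*(1/1995)*14246504) = 1237091*(2663428 + 374908/678405) = 1237091*(1806883247248/678405) = 2235279003221275568/678405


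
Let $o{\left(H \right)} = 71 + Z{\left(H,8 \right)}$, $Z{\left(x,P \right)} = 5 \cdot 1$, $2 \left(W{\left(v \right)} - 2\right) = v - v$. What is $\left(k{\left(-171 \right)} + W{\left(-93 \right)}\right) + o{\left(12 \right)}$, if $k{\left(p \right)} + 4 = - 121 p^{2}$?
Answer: $-3538087$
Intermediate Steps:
$W{\left(v \right)} = 2$ ($W{\left(v \right)} = 2 + \frac{v - v}{2} = 2 + \frac{1}{2} \cdot 0 = 2 + 0 = 2$)
$Z{\left(x,P \right)} = 5$
$o{\left(H \right)} = 76$ ($o{\left(H \right)} = 71 + 5 = 76$)
$k{\left(p \right)} = -4 - 121 p^{2}$
$\left(k{\left(-171 \right)} + W{\left(-93 \right)}\right) + o{\left(12 \right)} = \left(\left(-4 - 121 \left(-171\right)^{2}\right) + 2\right) + 76 = \left(\left(-4 - 3538161\right) + 2\right) + 76 = \left(-3538165 + 2\right) + 76 = -3538163 + 76 = -3538087$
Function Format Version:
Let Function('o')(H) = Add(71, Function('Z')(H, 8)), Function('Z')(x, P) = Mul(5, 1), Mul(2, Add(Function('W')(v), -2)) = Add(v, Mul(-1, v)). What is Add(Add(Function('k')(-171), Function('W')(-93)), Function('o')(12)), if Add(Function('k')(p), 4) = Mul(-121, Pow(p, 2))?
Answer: -3538087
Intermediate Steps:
Function('W')(v) = 2 (Function('W')(v) = Add(2, Mul(Rational(1, 2), Add(v, Mul(-1, v)))) = Add(2, Mul(Rational(1, 2), 0)) = Add(2, 0) = 2)
Function('Z')(x, P) = 5
Function('o')(H) = 76 (Function('o')(H) = Add(71, 5) = 76)
Function('k')(p) = Add(-4, Mul(-121, Pow(p, 2)))
Add(Add(Function('k')(-171), Function('W')(-93)), Function('o')(12)) = Add(Add(Add(-4, Mul(-121, Pow(-171, 2))), 2), 76) = Add(Add(Add(-4, Mul(-121, 29241)), 2), 76) = Add(Add(Add(-4, -3538161), 2), 76) = Add(Add(-3538165, 2), 76) = Add(-3538163, 76) = -3538087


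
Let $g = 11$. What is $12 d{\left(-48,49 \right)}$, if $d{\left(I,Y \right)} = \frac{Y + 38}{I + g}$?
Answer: $- \frac{1044}{37} \approx -28.216$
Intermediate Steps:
$d{\left(I,Y \right)} = \frac{38 + Y}{11 + I}$ ($d{\left(I,Y \right)} = \frac{Y + 38}{I + 11} = \frac{38 + Y}{11 + I}$)
$12 d{\left(-48,49 \right)} = 12 \frac{38 + 49}{11 - 48} = 12 \frac{1}{-37} \cdot 87 = 12 \left(\left(- \frac{1}{37}\right) 87\right) = 12 \left(- \frac{87}{37}\right) = - \frac{1044}{37}$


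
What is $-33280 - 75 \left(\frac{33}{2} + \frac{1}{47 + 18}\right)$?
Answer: $- \frac{897485}{26} \approx -34519.0$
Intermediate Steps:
$-33280 - 75 \left(\frac{33}{2} + \frac{1}{47 + 18}\right) = -33280 - 75 \left(33 \cdot \frac{1}{2} + \frac{1}{65}\right) = -33280 - 75 \left(\frac{33}{2} + \frac{1}{65}\right) = -33280 - \frac{32205}{26} = - \frac{897485}{26}$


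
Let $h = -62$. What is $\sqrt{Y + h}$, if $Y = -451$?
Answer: $3 i \sqrt{57} \approx 22.65 i$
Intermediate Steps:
$\sqrt{Y + h} = \sqrt{-451 - 62} = \sqrt{-513} = 3 i \sqrt{57}$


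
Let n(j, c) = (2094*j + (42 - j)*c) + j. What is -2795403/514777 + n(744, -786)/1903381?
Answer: -4234304808339/979816761037 ≈ -4.3215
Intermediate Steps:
n(j, c) = 2095*j + c*(42 - j) (n(j, c) = (2094*j + c*(42 - j)) + j = 2095*j + c*(42 - j))
-2795403/514777 + n(744, -786)/1903381 = -2795403/514777 + (42*(-786) + 2095*744 - 1*(-786)*744)/1903381 = -2795403*1/514777 + (-33012 + 1558680 + 584784)*(1/1903381) = -2795403/514777 + 2110452*(1/1903381) = -2795403/514777 + 2110452/1903381 = -4234304808339/979816761037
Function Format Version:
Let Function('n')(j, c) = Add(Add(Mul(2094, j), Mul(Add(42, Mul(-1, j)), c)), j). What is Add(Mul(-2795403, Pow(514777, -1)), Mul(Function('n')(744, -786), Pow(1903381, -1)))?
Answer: Rational(-4234304808339, 979816761037) ≈ -4.3215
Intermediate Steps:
Function('n')(j, c) = Add(Mul(2095, j), Mul(c, Add(42, Mul(-1, j)))) (Function('n')(j, c) = Add(Add(Mul(2094, j), Mul(c, Add(42, Mul(-1, j)))), j) = Add(Mul(2095, j), Mul(c, Add(42, Mul(-1, j)))))
Add(Mul(-2795403, Pow(514777, -1)), Mul(Function('n')(744, -786), Pow(1903381, -1))) = Add(Mul(-2795403, Pow(514777, -1)), Mul(Add(Mul(42, -786), Mul(2095, 744), Mul(-1, -786, 744)), Pow(1903381, -1))) = Add(Mul(-2795403, Rational(1, 514777)), Mul(Add(-33012, 1558680, 584784), Rational(1, 1903381))) = Add(Rational(-2795403, 514777), Mul(2110452, Rational(1, 1903381))) = Add(Rational(-2795403, 514777), Rational(2110452, 1903381)) = Rational(-4234304808339, 979816761037)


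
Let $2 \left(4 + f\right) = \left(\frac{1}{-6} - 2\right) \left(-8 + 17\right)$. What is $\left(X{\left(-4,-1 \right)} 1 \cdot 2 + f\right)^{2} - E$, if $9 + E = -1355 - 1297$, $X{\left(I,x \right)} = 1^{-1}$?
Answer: $\frac{44785}{16} \approx 2799.1$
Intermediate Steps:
$X{\left(I,x \right)} = 1$
$f = - \frac{55}{4}$ ($f = -4 + \frac{\left(\frac{1}{-6} - 2\right) \left(-8 + 17\right)}{2} = -4 + \frac{\left(- \frac{1}{6} - 2\right) 9}{2} = -4 + \frac{\left(- \frac{13}{6}\right) 9}{2} = -4 + \frac{1}{2} \left(- \frac{39}{2}\right) = -4 - \frac{39}{4} = - \frac{55}{4} \approx -13.75$)
$E = -2661$ ($E = -9 - 2652 = -2661$)
$\left(X{\left(-4,-1 \right)} 1 \cdot 2 + f\right)^{2} - E = \left(1 \cdot 1 \cdot 2 - \frac{55}{4}\right)^{2} - -2661 = \left(1 \cdot 2 - \frac{55}{4}\right)^{2} + 2661 = \left(2 - \frac{55}{4}\right)^{2} + 2661 = \left(- \frac{47}{4}\right)^{2} + 2661 = \frac{2209}{16} + 2661 = \frac{44785}{16}$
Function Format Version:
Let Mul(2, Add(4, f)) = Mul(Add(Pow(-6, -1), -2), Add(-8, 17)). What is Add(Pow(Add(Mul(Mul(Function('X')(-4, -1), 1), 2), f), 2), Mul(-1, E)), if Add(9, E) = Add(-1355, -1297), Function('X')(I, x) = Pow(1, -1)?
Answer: Rational(44785, 16) ≈ 2799.1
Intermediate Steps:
Function('X')(I, x) = 1
f = Rational(-55, 4) (f = Add(-4, Mul(Rational(1, 2), Mul(Add(Pow(-6, -1), -2), Add(-8, 17)))) = Add(-4, Mul(Rational(1, 2), Mul(Add(Rational(-1, 6), -2), 9))) = Add(-4, Mul(Rational(1, 2), Mul(Rational(-13, 6), 9))) = Add(-4, Mul(Rational(1, 2), Rational(-39, 2))) = Add(-4, Rational(-39, 4)) = Rational(-55, 4) ≈ -13.750)
E = -2661 (E = Add(-9, Add(-1355, -1297)) = Add(-9, -2652) = -2661)
Add(Pow(Add(Mul(Mul(Function('X')(-4, -1), 1), 2), f), 2), Mul(-1, E)) = Add(Pow(Add(Mul(Mul(1, 1), 2), Rational(-55, 4)), 2), Mul(-1, -2661)) = Add(Pow(Add(Mul(1, 2), Rational(-55, 4)), 2), 2661) = Add(Pow(Add(2, Rational(-55, 4)), 2), 2661) = Add(Pow(Rational(-47, 4), 2), 2661) = Add(Rational(2209, 16), 2661) = Rational(44785, 16)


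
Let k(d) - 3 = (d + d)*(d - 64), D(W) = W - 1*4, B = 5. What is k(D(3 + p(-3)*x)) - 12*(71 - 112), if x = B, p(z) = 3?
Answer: -905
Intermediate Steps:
x = 5
D(W) = -4 + W (D(W) = W - 4 = -4 + W)
k(d) = 3 + 2*d*(-64 + d) (k(d) = 3 + (d + d)*(d - 64) = 3 + (2*d)*(-64 + d) = 3 + 2*d*(-64 + d))
k(D(3 + p(-3)*x)) - 12*(71 - 112) = (3 - 128*(-4 + (3 + 3*5)) + 2*(-4 + (3 + 3*5))**2) - 12*(71 - 112) = (3 - 128*(-4 + (3 + 15)) + 2*(-4 + (3 + 15))**2) - 12*(-41) = (3 - 128*(-4 + 18) + 2*(-4 + 18)**2) + 492 = (3 - 128*14 + 2*14**2) + 492 = (3 - 1792 + 2*196) + 492 = (3 - 1792 + 392) + 492 = -1397 + 492 = -905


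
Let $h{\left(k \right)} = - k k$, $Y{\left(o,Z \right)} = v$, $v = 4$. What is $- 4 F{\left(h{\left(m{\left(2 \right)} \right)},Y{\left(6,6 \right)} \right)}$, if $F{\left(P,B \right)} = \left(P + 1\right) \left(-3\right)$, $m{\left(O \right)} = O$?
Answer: $-36$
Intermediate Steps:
$Y{\left(o,Z \right)} = 4$
$h{\left(k \right)} = - k^{2}$
$F{\left(P,B \right)} = -3 - 3 P$ ($F{\left(P,B \right)} = \left(1 + P\right) \left(-3\right) = -3 - 3 P$)
$- 4 F{\left(h{\left(m{\left(2 \right)} \right)},Y{\left(6,6 \right)} \right)} = - 4 \left(-3 - 3 \left(- 2^{2}\right)\right) = - 4 \left(-3 - 3 \left(\left(-1\right) 4\right)\right) = - 4 \left(-3 - -12\right) = - 4 \left(-3 + 12\right) = \left(-4\right) 9 = -36$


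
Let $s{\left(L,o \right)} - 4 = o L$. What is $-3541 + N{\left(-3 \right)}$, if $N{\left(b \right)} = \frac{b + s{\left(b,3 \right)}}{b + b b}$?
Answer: $- \frac{10627}{3} \approx -3542.3$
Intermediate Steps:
$s{\left(L,o \right)} = 4 + L o$ ($s{\left(L,o \right)} = 4 + o L = 4 + L o$)
$N{\left(b \right)} = \frac{4 + 4 b}{b + b^{2}}$ ($N{\left(b \right)} = \frac{b + \left(4 + b 3\right)}{b + b b} = \frac{b + \left(4 + 3 b\right)}{b + b^{2}} = \frac{4 + 4 b}{b + b^{2}}$)
$-3541 + N{\left(-3 \right)} = -3541 + \frac{4}{-3} = -3541 + 4 \left(- \frac{1}{3}\right) = -3541 - \frac{4}{3} = - \frac{10627}{3}$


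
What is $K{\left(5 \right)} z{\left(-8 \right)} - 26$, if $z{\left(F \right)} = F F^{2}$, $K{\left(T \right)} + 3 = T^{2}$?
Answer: $-11290$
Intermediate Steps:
$K{\left(T \right)} = -3 + T^{2}$
$z{\left(F \right)} = F^{3}$
$K{\left(5 \right)} z{\left(-8 \right)} - 26 = \left(-3 + 5^{2}\right) \left(-8\right)^{3} - 26 = \left(-3 + 25\right) \left(-512\right) - 26 = 22 \left(-512\right) - 26 = -11264 - 26 = -11290$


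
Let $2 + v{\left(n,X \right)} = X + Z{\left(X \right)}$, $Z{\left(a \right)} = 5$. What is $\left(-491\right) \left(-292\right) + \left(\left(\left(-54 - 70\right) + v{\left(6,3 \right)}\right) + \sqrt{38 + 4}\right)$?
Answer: $143254 + \sqrt{42} \approx 1.4326 \cdot 10^{5}$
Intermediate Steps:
$v{\left(n,X \right)} = 3 + X$ ($v{\left(n,X \right)} = -2 + \left(X + 5\right) = -2 + \left(5 + X\right) = 3 + X$)
$\left(-491\right) \left(-292\right) + \left(\left(\left(-54 - 70\right) + v{\left(6,3 \right)}\right) + \sqrt{38 + 4}\right) = \left(-491\right) \left(-292\right) + \left(\left(\left(-54 - 70\right) + \left(3 + 3\right)\right) + \sqrt{38 + 4}\right) = 143372 + \left(\left(\left(-54 - 70\right) + 6\right) + \sqrt{42}\right) = 143372 + \left(\left(-124 + 6\right) + \sqrt{42}\right) = 143372 - \left(118 - \sqrt{42}\right) = 143254 + \sqrt{42}$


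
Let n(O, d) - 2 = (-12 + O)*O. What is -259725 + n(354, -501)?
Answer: -138655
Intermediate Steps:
n(O, d) = 2 + O*(-12 + O) (n(O, d) = 2 + (-12 + O)*O = 2 + O*(-12 + O))
-259725 + n(354, -501) = -259725 + (2 + 354² - 12*354) = -259725 + (2 + 125316 - 4248) = -259725 + 121070 = -138655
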